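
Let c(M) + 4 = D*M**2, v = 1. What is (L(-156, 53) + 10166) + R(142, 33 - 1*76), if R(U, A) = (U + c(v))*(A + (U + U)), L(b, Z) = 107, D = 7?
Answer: 45218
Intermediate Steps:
c(M) = -4 + 7*M**2
R(U, A) = (3 + U)*(A + 2*U) (R(U, A) = (U + (-4 + 7*1**2))*(A + (U + U)) = (U + (-4 + 7*1))*(A + 2*U) = (U + (-4 + 7))*(A + 2*U) = (U + 3)*(A + 2*U) = (3 + U)*(A + 2*U))
(L(-156, 53) + 10166) + R(142, 33 - 1*76) = (107 + 10166) + (2*142**2 + 3*(33 - 1*76) + 6*142 + (33 - 1*76)*142) = 10273 + (2*20164 + 3*(33 - 76) + 852 + (33 - 76)*142) = 10273 + (40328 + 3*(-43) + 852 - 43*142) = 10273 + (40328 - 129 + 852 - 6106) = 10273 + 34945 = 45218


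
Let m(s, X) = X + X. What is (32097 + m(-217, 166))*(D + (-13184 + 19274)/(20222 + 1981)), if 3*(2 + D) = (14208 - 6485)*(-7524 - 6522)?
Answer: -8678435216398682/7401 ≈ -1.1726e+12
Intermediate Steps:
m(s, X) = 2*X
D = -36159088 (D = -2 + ((14208 - 6485)*(-7524 - 6522))/3 = -2 + (7723*(-14046))/3 = -2 + (⅓)*(-108477258) = -2 - 36159086 = -36159088)
(32097 + m(-217, 166))*(D + (-13184 + 19274)/(20222 + 1981)) = (32097 + 2*166)*(-36159088 + (-13184 + 19274)/(20222 + 1981)) = (32097 + 332)*(-36159088 + 6090/22203) = 32429*(-36159088 + 6090*(1/22203)) = 32429*(-36159088 + 2030/7401) = 32429*(-267613408258/7401) = -8678435216398682/7401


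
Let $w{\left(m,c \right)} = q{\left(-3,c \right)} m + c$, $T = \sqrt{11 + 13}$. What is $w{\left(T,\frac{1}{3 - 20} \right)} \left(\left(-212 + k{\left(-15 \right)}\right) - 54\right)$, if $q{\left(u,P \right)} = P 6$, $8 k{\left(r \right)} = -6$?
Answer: $\frac{1067}{68} + \frac{3201 \sqrt{6}}{17} \approx 476.92$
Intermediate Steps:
$k{\left(r \right)} = - \frac{3}{4}$ ($k{\left(r \right)} = \frac{1}{8} \left(-6\right) = - \frac{3}{4}$)
$q{\left(u,P \right)} = 6 P$
$T = 2 \sqrt{6}$ ($T = \sqrt{24} = 2 \sqrt{6} \approx 4.899$)
$w{\left(m,c \right)} = c + 6 c m$ ($w{\left(m,c \right)} = 6 c m + c = c + 6 c m$)
$w{\left(T,\frac{1}{3 - 20} \right)} \left(\left(-212 + k{\left(-15 \right)}\right) - 54\right) = \frac{1 + 6 \cdot 2 \sqrt{6}}{3 - 20} \left(\left(-212 - \frac{3}{4}\right) - 54\right) = \frac{1 + 12 \sqrt{6}}{-17} \left(- \frac{851}{4} - 54\right) = - \frac{1 + 12 \sqrt{6}}{17} \left(- \frac{1067}{4}\right) = \left(- \frac{1}{17} - \frac{12 \sqrt{6}}{17}\right) \left(- \frac{1067}{4}\right) = \frac{1067}{68} + \frac{3201 \sqrt{6}}{17}$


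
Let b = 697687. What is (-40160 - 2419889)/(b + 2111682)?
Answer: -2460049/2809369 ≈ -0.87566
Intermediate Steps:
(-40160 - 2419889)/(b + 2111682) = (-40160 - 2419889)/(697687 + 2111682) = -2460049/2809369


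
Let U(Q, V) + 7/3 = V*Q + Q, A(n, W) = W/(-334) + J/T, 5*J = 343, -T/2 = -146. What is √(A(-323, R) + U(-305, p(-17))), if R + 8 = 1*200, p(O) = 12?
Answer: I*√530709756463605/365730 ≈ 62.989*I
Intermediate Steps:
T = 292 (T = -2*(-146) = 292)
J = 343/5 (J = (⅕)*343 = 343/5 ≈ 68.600)
R = 192 (R = -8 + 1*200 = -8 + 200 = 192)
A(n, W) = 343/1460 - W/334 (A(n, W) = W/(-334) + (343/5)/292 = W*(-1/334) + (343/5)*(1/292) = -W/334 + 343/1460 = 343/1460 - W/334)
U(Q, V) = -7/3 + Q + Q*V (U(Q, V) = -7/3 + (V*Q + Q) = -7/3 + (Q*V + Q) = -7/3 + (Q + Q*V) = -7/3 + Q + Q*V)
√(A(-323, R) + U(-305, p(-17))) = √((343/1460 - 1/334*192) + (-7/3 - 305 - 305*12)) = √((343/1460 - 96/167) + (-7/3 - 305 - 3660)) = √(-82879/243820 - 11902/3) = √(-2902194277/731460) = I*√530709756463605/365730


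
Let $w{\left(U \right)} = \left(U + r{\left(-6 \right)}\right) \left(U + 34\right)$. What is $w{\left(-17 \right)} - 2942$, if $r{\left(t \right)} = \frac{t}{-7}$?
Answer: $- \frac{22515}{7} \approx -3216.4$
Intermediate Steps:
$r{\left(t \right)} = - \frac{t}{7}$ ($r{\left(t \right)} = t \left(- \frac{1}{7}\right) = - \frac{t}{7}$)
$w{\left(U \right)} = \left(34 + U\right) \left(\frac{6}{7} + U\right)$ ($w{\left(U \right)} = \left(U - - \frac{6}{7}\right) \left(U + 34\right) = \left(U + \frac{6}{7}\right) \left(34 + U\right) = \left(\frac{6}{7} + U\right) \left(34 + U\right) = \left(34 + U\right) \left(\frac{6}{7} + U\right)$)
$w{\left(-17 \right)} - 2942 = \left(\frac{204}{7} + \left(-17\right)^{2} + \frac{244}{7} \left(-17\right)\right) - 2942 = \left(\frac{204}{7} + 289 - \frac{4148}{7}\right) - 2942 = - \frac{1921}{7} - 2942 = - \frac{22515}{7}$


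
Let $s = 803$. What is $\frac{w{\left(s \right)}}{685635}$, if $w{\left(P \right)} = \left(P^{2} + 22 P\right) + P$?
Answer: $\frac{663278}{685635} \approx 0.96739$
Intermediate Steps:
$w{\left(P \right)} = P^{2} + 23 P$
$\frac{w{\left(s \right)}}{685635} = \frac{803 \left(23 + 803\right)}{685635} = 803 \cdot 826 \cdot \frac{1}{685635} = 663278 \cdot \frac{1}{685635} = \frac{663278}{685635}$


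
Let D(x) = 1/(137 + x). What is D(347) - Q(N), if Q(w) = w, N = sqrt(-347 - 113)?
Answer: 1/484 - 2*I*sqrt(115) ≈ 0.0020661 - 21.448*I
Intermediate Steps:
N = 2*I*sqrt(115) (N = sqrt(-460) = 2*I*sqrt(115) ≈ 21.448*I)
D(347) - Q(N) = 1/(137 + 347) - 2*I*sqrt(115) = 1/484 - 2*I*sqrt(115)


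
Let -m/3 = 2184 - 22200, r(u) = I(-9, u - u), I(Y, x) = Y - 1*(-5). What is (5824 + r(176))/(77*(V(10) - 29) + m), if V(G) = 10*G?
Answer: 1164/13103 ≈ 0.088835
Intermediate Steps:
I(Y, x) = 5 + Y (I(Y, x) = Y + 5 = 5 + Y)
r(u) = -4 (r(u) = 5 - 9 = -4)
m = 60048 (m = -3*(2184 - 22200) = -3*(-20016) = 60048)
(5824 + r(176))/(77*(V(10) - 29) + m) = (5824 - 4)/(77*(10*10 - 29) + 60048) = 5820/(77*(100 - 29) + 60048) = 5820/(77*71 + 60048) = 5820/(5467 + 60048) = 5820/65515 = 5820*(1/65515) = 1164/13103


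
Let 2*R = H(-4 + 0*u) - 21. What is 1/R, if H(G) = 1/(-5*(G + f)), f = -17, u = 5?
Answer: -105/1102 ≈ -0.095281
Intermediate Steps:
H(G) = 1/(85 - 5*G) (H(G) = 1/(-5*(G - 17)) = 1/(-5*(-17 + G)) = 1/(85 - 5*G))
R = -1102/105 (R = (-1/(-85 + 5*(-4 + 0*5)) - 21)/2 = (-1/(-85 + 5*(-4 + 0)) - 21)/2 = (-1/(-85 + 5*(-4)) - 21)/2 = (-1/(-85 - 20) - 21)/2 = (-1/(-105) - 21)/2 = (-1*(-1/105) - 21)/2 = (1/105 - 21)/2 = (½)*(-2204/105) = -1102/105 ≈ -10.495)
1/R = 1/(-1102/105) = -105/1102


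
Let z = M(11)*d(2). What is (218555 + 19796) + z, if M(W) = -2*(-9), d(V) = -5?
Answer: 238261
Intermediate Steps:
M(W) = 18
z = -90 (z = 18*(-5) = -90)
(218555 + 19796) + z = (218555 + 19796) - 90 = 238351 - 90 = 238261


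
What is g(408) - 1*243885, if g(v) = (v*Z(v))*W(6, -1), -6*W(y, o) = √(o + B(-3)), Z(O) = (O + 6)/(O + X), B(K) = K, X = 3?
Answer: -243885 - 18768*I/137 ≈ -2.4389e+5 - 136.99*I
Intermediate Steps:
Z(O) = (6 + O)/(3 + O) (Z(O) = (O + 6)/(O + 3) = (6 + O)/(3 + O))
W(y, o) = -√(-3 + o)/6 (W(y, o) = -√(o - 3)/6 = -√(-3 + o)/6)
g(v) = -I*v*(6 + v)/(3*(3 + v)) (g(v) = (v*((6 + v)/(3 + v)))*(-√(-3 - 1)/6) = (v*(6 + v)/(3 + v))*(-I/3) = -I*v*(6 + v)/(3*(3 + v)))
g(408) - 1*243885 = -1*I*408*(6 + 408)/(9 + 3*408) - 1*243885 = -1*I*408*414/(9 + 1224) - 243885 = -1*I*408*414/1233 - 243885 = -1*I*408*1/1233*414 - 243885 = -18768*I/137 - 243885 = -243885 - 18768*I/137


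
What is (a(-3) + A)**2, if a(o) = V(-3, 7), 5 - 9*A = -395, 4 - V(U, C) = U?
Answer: 214369/81 ≈ 2646.5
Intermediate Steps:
V(U, C) = 4 - U
A = 400/9 (A = 5/9 - 1/9*(-395) = 5/9 + 395/9 = 400/9 ≈ 44.444)
a(o) = 7 (a(o) = 4 - 1*(-3) = 4 + 3 = 7)
(a(-3) + A)**2 = (7 + 400/9)**2 = (463/9)**2 = 214369/81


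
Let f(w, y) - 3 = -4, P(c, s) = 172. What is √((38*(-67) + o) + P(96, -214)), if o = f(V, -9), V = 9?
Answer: 5*I*√95 ≈ 48.734*I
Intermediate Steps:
f(w, y) = -1 (f(w, y) = 3 - 4 = -1)
o = -1
√((38*(-67) + o) + P(96, -214)) = √((38*(-67) - 1) + 172) = √((-2546 - 1) + 172) = √(-2547 + 172) = √(-2375) = 5*I*√95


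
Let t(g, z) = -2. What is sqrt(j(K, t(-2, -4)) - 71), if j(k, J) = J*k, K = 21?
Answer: I*sqrt(113) ≈ 10.63*I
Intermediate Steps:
sqrt(j(K, t(-2, -4)) - 71) = sqrt(-2*21 - 71) = sqrt(-42 - 71) = sqrt(-113) = I*sqrt(113)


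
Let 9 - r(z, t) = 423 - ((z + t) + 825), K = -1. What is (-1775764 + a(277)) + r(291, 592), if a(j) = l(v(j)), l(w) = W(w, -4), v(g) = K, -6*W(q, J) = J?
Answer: -5323408/3 ≈ -1.7745e+6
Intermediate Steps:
W(q, J) = -J/6
v(g) = -1
r(z, t) = 411 + t + z (r(z, t) = 9 - (423 - ((z + t) + 825)) = 9 - (423 - ((t + z) + 825)) = 9 - (423 - (825 + t + z)) = 9 - (423 + (-825 - t - z)) = 9 - (-402 - t - z) = 9 + (402 + t + z) = 411 + t + z)
l(w) = ⅔ (l(w) = -⅙*(-4) = ⅔)
a(j) = ⅔
(-1775764 + a(277)) + r(291, 592) = (-1775764 + ⅔) + (411 + 592 + 291) = -5327290/3 + 1294 = -5323408/3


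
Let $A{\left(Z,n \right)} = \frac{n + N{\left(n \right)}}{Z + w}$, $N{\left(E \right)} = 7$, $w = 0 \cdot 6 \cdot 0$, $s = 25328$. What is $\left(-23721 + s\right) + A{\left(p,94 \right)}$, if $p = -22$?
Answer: $\frac{35253}{22} \approx 1602.4$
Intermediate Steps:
$w = 0$ ($w = 0 \cdot 0 = 0$)
$A{\left(Z,n \right)} = \frac{7 + n}{Z}$ ($A{\left(Z,n \right)} = \frac{n + 7}{Z + 0} = \frac{7 + n}{Z}$)
$\left(-23721 + s\right) + A{\left(p,94 \right)} = \left(-23721 + 25328\right) + \frac{7 + 94}{-22} = 1607 - \frac{101}{22} = \frac{35253}{22}$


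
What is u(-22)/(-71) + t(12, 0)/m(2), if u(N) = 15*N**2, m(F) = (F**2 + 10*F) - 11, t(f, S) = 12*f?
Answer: -84156/923 ≈ -91.177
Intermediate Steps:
m(F) = -11 + F**2 + 10*F
u(-22)/(-71) + t(12, 0)/m(2) = (15*(-22)**2)/(-71) + (12*12)/(-11 + 2**2 + 10*2) = (15*484)*(-1/71) + 144/(-11 + 4 + 20) = 7260*(-1/71) + 144/13 = -7260/71 + 144*(1/13) = -7260/71 + 144/13 = -84156/923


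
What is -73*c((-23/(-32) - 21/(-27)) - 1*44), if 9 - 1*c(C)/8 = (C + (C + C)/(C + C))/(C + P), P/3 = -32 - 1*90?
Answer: -611382592/117649 ≈ -5196.7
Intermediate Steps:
P = -366 (P = 3*(-32 - 1*90) = 3*(-32 - 90) = 3*(-122) = -366)
c(C) = 72 - 8*(1 + C)/(-366 + C) (c(C) = 72 - 8*(C + (C + C)/(C + C))/(C - 366) = 72 - 8*(C + (2*C)/((2*C)))/(-366 + C) = 72 - 8*(C + (2*C)*(1/(2*C)))/(-366 + C) = 72 - 8*(C + 1)/(-366 + C) = 72 - 8*(1 + C)/(-366 + C))
-73*c((-23/(-32) - 21/(-27)) - 1*44) = -584*(-3295 + 8*((-23/(-32) - 21/(-27)) - 1*44))/(-366 + ((-23/(-32) - 21/(-27)) - 1*44)) = -584*(-3295 + 8*((-23*(-1/32) - 21*(-1/27)) - 44))/(-366 + ((-23*(-1/32) - 21*(-1/27)) - 44)) = -584*(-3295 + 8*((23/32 + 7/9) - 44))/(-366 + ((23/32 + 7/9) - 44)) = -584*(-3295 + 8*(431/288 - 44))/(-366 + (431/288 - 44)) = -584*(-3295 + 8*(-12241/288))/(-366 - 12241/288) = -584*(-3295 - 12241/36)/(-117649/288) = -584*(-288)*(-130861)/(117649*36) = -73*8375104/117649 = -611382592/117649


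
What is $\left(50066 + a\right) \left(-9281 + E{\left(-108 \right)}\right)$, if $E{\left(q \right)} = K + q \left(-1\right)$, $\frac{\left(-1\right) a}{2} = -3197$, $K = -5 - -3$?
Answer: $-518020500$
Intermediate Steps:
$K = -2$ ($K = -5 + 3 = -2$)
$a = 6394$ ($a = \left(-2\right) \left(-3197\right) = 6394$)
$E{\left(q \right)} = -2 - q$ ($E{\left(q \right)} = -2 + q \left(-1\right) = -2 - q$)
$\left(50066 + a\right) \left(-9281 + E{\left(-108 \right)}\right) = \left(50066 + 6394\right) \left(-9281 - -106\right) = 56460 \left(-9281 + \left(-2 + 108\right)\right) = 56460 \left(-9281 + 106\right) = 56460 \left(-9175\right) = -518020500$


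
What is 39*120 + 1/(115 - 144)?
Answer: 135719/29 ≈ 4680.0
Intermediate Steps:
39*120 + 1/(115 - 144) = 4680 + 1/(-29) = 4680 - 1/29 = 135719/29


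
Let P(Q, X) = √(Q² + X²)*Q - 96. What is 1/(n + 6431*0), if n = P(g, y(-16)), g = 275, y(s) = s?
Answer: 96/5738491409 + 3575*√449/5738491409 ≈ 1.3218e-5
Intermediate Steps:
P(Q, X) = -96 + Q*√(Q² + X²) (P(Q, X) = Q*√(Q² + X²) - 96 = -96 + Q*√(Q² + X²))
n = -96 + 3575*√449 (n = -96 + 275*√(275² + (-16)²) = -96 + 275*√(75625 + 256) = -96 + 275*√75881 = -96 + 275*(13*√449) = -96 + 3575*√449 ≈ 75657.)
1/(n + 6431*0) = 1/((-96 + 3575*√449) + 6431*0) = 1/((-96 + 3575*√449) + 0) = 1/(-96 + 3575*√449)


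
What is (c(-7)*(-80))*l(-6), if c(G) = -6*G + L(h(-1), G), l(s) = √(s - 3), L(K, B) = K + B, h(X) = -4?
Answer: -7440*I ≈ -7440.0*I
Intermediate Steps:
L(K, B) = B + K
l(s) = √(-3 + s)
c(G) = -4 - 5*G (c(G) = -6*G + (G - 4) = -6*G + (-4 + G) = -4 - 5*G)
(c(-7)*(-80))*l(-6) = ((-4 - 5*(-7))*(-80))*√(-3 - 6) = ((-4 + 35)*(-80))*√(-9) = (31*(-80))*(3*I) = -7440*I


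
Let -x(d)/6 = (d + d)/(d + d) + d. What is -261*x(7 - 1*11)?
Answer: -4698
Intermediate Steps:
x(d) = -6 - 6*d (x(d) = -6*((d + d)/(d + d) + d) = -6*((2*d)/((2*d)) + d) = -6*((2*d)*(1/(2*d)) + d) = -6*(1 + d) = -6 - 6*d)
-261*x(7 - 1*11) = -261*(-6 - 6*(7 - 1*11)) = -261*(-6 - 6*(7 - 11)) = -261*(-6 - 6*(-4)) = -261*(-6 + 24) = -261*18 = -4698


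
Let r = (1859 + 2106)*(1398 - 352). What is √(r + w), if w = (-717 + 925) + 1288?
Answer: √4148886 ≈ 2036.9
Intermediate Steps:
w = 1496 (w = 208 + 1288 = 1496)
r = 4147390 (r = 3965*1046 = 4147390)
√(r + w) = √(4147390 + 1496) = √4148886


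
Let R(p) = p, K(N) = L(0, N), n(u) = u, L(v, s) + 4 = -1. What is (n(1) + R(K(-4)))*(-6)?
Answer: 24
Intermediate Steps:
L(v, s) = -5 (L(v, s) = -4 - 1 = -5)
K(N) = -5
(n(1) + R(K(-4)))*(-6) = (1 - 5)*(-6) = -4*(-6) = 24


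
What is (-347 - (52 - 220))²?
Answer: 32041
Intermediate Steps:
(-347 - (52 - 220))² = (-347 - 1*(-168))² = (-347 + 168)² = (-179)² = 32041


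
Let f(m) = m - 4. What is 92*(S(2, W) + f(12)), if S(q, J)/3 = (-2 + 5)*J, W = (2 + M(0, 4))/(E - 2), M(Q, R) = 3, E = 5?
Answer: 2116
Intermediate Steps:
f(m) = -4 + m
W = 5/3 (W = (2 + 3)/(5 - 2) = 5/3 ≈ 1.6667)
S(q, J) = 9*J (S(q, J) = 3*((-2 + 5)*J) = 3*(3*J) = 9*J)
92*(S(2, W) + f(12)) = 92*(9*(5/3) + (-4 + 12)) = 92*(15 + 8) = 92*23 = 2116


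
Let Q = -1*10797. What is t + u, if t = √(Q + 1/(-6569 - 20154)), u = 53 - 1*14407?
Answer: -14354 + 2*I*√1927584985934/26723 ≈ -14354.0 + 103.91*I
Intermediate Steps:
u = -14354 (u = 53 - 14407 = -14354)
Q = -10797
t = 2*I*√1927584985934/26723 (t = √(-10797 + 1/(-6569 - 20154)) = √(-10797 + 1/(-26723)) = √(-10797 - 1/26723) = √(-288528232/26723) = 2*I*√1927584985934/26723 ≈ 103.91*I)
t + u = 2*I*√1927584985934/26723 - 14354 = -14354 + 2*I*√1927584985934/26723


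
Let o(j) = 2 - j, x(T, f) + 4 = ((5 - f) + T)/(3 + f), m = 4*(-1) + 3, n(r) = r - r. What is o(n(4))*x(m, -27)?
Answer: -127/12 ≈ -10.583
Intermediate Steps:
n(r) = 0
m = -1 (m = -4 + 3 = -1)
x(T, f) = -4 + (5 + T - f)/(3 + f) (x(T, f) = -4 + ((5 - f) + T)/(3 + f) = -4 + (5 + T - f)/(3 + f))
o(n(4))*x(m, -27) = (2 - 1*0)*((-7 - 1 - 5*(-27))/(3 - 27)) = (2 + 0)*((-7 - 1 + 135)/(-24)) = 2*(-1/24*127) = 2*(-127/24) = -127/12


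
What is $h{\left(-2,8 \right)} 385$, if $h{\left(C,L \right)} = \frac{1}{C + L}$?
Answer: $\frac{385}{6} \approx 64.167$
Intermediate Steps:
$h{\left(-2,8 \right)} 385 = \frac{1}{-2 + 8} \cdot 385 = \frac{1}{6} \cdot 385 = \frac{385}{6}$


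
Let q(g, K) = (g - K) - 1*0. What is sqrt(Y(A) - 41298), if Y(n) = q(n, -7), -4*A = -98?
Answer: I*sqrt(165066)/2 ≈ 203.14*I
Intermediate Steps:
A = 49/2 (A = -1/4*(-98) = 49/2 ≈ 24.500)
q(g, K) = g - K (q(g, K) = (g - K) + 0 = g - K)
Y(n) = 7 + n (Y(n) = n - 1*(-7) = n + 7 = 7 + n)
sqrt(Y(A) - 41298) = sqrt((7 + 49/2) - 41298) = sqrt(63/2 - 41298) = sqrt(-82533/2) = I*sqrt(165066)/2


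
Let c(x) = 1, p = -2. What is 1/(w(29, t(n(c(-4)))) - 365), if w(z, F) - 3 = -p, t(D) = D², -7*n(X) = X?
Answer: -1/360 ≈ -0.0027778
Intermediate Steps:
n(X) = -X/7
w(z, F) = 5 (w(z, F) = 3 - 1*(-2) = 3 + 2 = 5)
1/(w(29, t(n(c(-4)))) - 365) = 1/(5 - 365) = 1/(-360) = -1/360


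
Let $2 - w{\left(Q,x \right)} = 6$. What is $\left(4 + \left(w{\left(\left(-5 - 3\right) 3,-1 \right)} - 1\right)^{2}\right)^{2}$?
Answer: $841$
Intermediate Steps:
$w{\left(Q,x \right)} = -4$ ($w{\left(Q,x \right)} = 2 - 6 = -4$)
$\left(4 + \left(w{\left(\left(-5 - 3\right) 3,-1 \right)} - 1\right)^{2}\right)^{2} = \left(4 + \left(-4 - 1\right)^{2}\right)^{2} = \left(4 + \left(-5\right)^{2}\right)^{2} = \left(4 + 25\right)^{2} = 29^{2} = 841$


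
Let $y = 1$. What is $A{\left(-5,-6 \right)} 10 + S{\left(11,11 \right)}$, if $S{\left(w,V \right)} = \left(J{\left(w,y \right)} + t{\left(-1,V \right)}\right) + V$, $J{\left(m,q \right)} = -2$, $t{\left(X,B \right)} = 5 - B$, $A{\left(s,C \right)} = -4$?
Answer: $-37$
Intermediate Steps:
$S{\left(w,V \right)} = 3$ ($S{\left(w,V \right)} = \left(-2 - \left(-5 + V\right)\right) + V = \left(3 - V\right) + V = 3$)
$A{\left(-5,-6 \right)} 10 + S{\left(11,11 \right)} = \left(-4\right) 10 + 3 = -40 + 3 = -37$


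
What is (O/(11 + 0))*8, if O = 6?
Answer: 48/11 ≈ 4.3636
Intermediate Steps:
(O/(11 + 0))*8 = (6/(11 + 0))*8 = (6/11)*8 = 48/11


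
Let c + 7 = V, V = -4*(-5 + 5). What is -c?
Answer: 7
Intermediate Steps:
V = 0 (V = -4*0 = 0)
c = -7 (c = -7 + 0 = -7)
-c = -1*(-7) = 7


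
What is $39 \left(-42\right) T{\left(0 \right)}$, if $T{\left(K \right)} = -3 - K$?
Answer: $4914$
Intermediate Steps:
$39 \left(-42\right) T{\left(0 \right)} = 39 \left(-42\right) \left(-3 - 0\right) = - 1638 \left(-3 + 0\right) = \left(-1638\right) \left(-3\right) = 4914$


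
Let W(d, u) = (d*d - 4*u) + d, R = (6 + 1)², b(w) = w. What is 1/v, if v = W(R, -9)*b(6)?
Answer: 1/14916 ≈ 6.7042e-5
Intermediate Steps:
R = 49 (R = 7² = 49)
W(d, u) = d + d² - 4*u (W(d, u) = (d² - 4*u) + d = d + d² - 4*u)
v = 14916 (v = (49 + 49² - 4*(-9))*6 = (49 + 2401 + 36)*6 = 2486*6 = 14916)
1/v = 1/14916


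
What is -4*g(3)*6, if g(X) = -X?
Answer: 72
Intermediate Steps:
-4*g(3)*6 = -(-4)*3*6 = -4*(-3)*6 = 12*6 = 72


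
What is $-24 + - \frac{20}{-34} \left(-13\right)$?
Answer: $- \frac{538}{17} \approx -31.647$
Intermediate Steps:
$-24 + - \frac{20}{-34} \left(-13\right) = -24 + \left(-20\right) \left(- \frac{1}{34}\right) \left(-13\right) = -24 + \frac{10}{17} \left(-13\right) = -24 - \frac{130}{17} = - \frac{538}{17}$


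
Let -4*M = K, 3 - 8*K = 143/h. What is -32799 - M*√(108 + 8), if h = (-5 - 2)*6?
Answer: -32799 + 269*√29/672 ≈ -32797.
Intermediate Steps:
h = -42 (h = -7*6 = -42)
K = 269/336 (K = 3/8 - 143/(8*(-42)) = 3/8 - 143*(-1)/(8*42) = 3/8 - ⅛*(-143/42) = 3/8 + 143/336 = 269/336 ≈ 0.80060)
M = -269/1344 (M = -¼*269/336 = -269/1344 ≈ -0.20015)
-32799 - M*√(108 + 8) = -32799 - (-269)*√(108 + 8)/1344 = -32799 - (-269)*√116/1344 = -32799 - (-269)*2*√29/1344 = -32799 - (-269)*√29/672 = -32799 + 269*√29/672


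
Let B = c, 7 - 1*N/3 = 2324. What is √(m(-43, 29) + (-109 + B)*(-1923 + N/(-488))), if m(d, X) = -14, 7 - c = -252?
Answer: I*√4261697351/122 ≈ 535.1*I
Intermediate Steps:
N = -6951 (N = 21 - 3*2324 = 21 - 6972 = -6951)
c = 259 (c = 7 - 1*(-252) = 7 + 252 = 259)
B = 259
√(m(-43, 29) + (-109 + B)*(-1923 + N/(-488))) = √(-14 + (-109 + 259)*(-1923 - 6951/(-488))) = √(-14 + 150*(-1923 - 6951*(-1/488))) = √(-14 + 150*(-1923 + 6951/488)) = √(-14 + 150*(-931473/488)) = √(-14 - 69860475/244) = √(-69863891/244) = I*√4261697351/122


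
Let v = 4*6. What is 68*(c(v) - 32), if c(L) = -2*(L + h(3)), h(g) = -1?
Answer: -5304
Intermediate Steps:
v = 24
c(L) = 2 - 2*L (c(L) = -2*(L - 1) = -2*(-1 + L) = 2 - 2*L)
68*(c(v) - 32) = 68*((2 - 2*24) - 32) = 68*((2 - 48) - 32) = 68*(-46 - 32) = 68*(-78) = -5304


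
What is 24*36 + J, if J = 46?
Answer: 910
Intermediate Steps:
24*36 + J = 24*36 + 46 = 864 + 46 = 910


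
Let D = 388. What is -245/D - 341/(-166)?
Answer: 45819/32204 ≈ 1.4228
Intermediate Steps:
-245/D - 341/(-166) = -245/388 - 341/(-166) = -245*1/388 - 341*(-1/166) = -245/388 + 341/166 = 45819/32204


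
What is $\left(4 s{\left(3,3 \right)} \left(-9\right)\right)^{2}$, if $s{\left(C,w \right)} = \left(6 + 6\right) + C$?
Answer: $291600$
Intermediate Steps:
$s{\left(C,w \right)} = 12 + C$
$\left(4 s{\left(3,3 \right)} \left(-9\right)\right)^{2} = \left(4 \left(12 + 3\right) \left(-9\right)\right)^{2} = \left(4 \cdot 15 \left(-9\right)\right)^{2} = \left(60 \left(-9\right)\right)^{2} = \left(-540\right)^{2} = 291600$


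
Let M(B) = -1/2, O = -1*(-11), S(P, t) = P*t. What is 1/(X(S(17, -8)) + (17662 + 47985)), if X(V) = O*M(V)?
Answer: 2/131283 ≈ 1.5234e-5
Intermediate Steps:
O = 11
M(B) = -½ (M(B) = -1*½ = -½)
X(V) = -11/2 (X(V) = 11*(-½) = -11/2)
1/(X(S(17, -8)) + (17662 + 47985)) = 1/(-11/2 + (17662 + 47985)) = 1/(-11/2 + 65647) = 1/(131283/2) = 2/131283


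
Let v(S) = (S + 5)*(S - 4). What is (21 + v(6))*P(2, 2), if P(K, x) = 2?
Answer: 86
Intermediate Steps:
v(S) = (-4 + S)*(5 + S) (v(S) = (5 + S)*(-4 + S) = (-4 + S)*(5 + S))
(21 + v(6))*P(2, 2) = (21 + (-20 + 6 + 6²))*2 = (21 + (-20 + 6 + 36))*2 = (21 + 22)*2 = 43*2 = 86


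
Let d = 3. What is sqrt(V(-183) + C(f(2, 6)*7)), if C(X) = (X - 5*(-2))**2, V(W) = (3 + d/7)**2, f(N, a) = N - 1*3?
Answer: 3*sqrt(113)/7 ≈ 4.5558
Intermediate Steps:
f(N, a) = -3 + N (f(N, a) = N - 3 = -3 + N)
V(W) = 576/49 (V(W) = (3 + 3/7)**2 = (24/7)**2 = 576/49)
C(X) = (10 + X)**2 (C(X) = (X + 10)**2 = (10 + X)**2)
sqrt(V(-183) + C(f(2, 6)*7)) = sqrt(576/49 + (10 + (-3 + 2)*7)**2) = sqrt(576/49 + (10 - 1*7)**2) = sqrt(576/49 + (10 - 7)**2) = sqrt(576/49 + 3**2) = sqrt(576/49 + 9) = sqrt(1017/49) = 3*sqrt(113)/7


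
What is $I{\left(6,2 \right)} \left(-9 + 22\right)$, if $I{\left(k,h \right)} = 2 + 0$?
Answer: $26$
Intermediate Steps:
$I{\left(k,h \right)} = 2$
$I{\left(6,2 \right)} \left(-9 + 22\right) = 2 \left(-9 + 22\right) = 2 \cdot 13 = 26$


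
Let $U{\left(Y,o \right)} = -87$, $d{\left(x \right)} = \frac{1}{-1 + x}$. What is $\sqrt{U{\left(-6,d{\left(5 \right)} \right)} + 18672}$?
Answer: $3 \sqrt{2065} \approx 136.33$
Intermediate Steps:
$\sqrt{U{\left(-6,d{\left(5 \right)} \right)} + 18672} = \sqrt{-87 + 18672} = \sqrt{18585} = 3 \sqrt{2065}$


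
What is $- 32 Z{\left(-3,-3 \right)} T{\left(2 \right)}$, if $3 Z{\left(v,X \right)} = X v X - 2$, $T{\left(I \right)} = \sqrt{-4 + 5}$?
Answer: $\frac{928}{3} \approx 309.33$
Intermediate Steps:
$T{\left(I \right)} = 1$ ($T{\left(I \right)} = \sqrt{1} = 1$)
$Z{\left(v,X \right)} = - \frac{2}{3} + \frac{v X^{2}}{3}$ ($Z{\left(v,X \right)} = \frac{X v X - 2}{3} = \frac{v X^{2} - 2}{3} = \frac{-2 + v X^{2}}{3} = - \frac{2}{3} + \frac{v X^{2}}{3}$)
$- 32 Z{\left(-3,-3 \right)} T{\left(2 \right)} = - 32 \left(- \frac{2}{3} + \frac{1}{3} \left(-3\right) \left(-3\right)^{2}\right) 1 = - 32 \left(- \frac{2}{3} + \frac{1}{3} \left(-3\right) 9\right) 1 = - 32 \left(- \frac{2}{3} - 9\right) 1 = \left(-32\right) \left(- \frac{29}{3}\right) 1 = \frac{928}{3} \cdot 1 = \frac{928}{3}$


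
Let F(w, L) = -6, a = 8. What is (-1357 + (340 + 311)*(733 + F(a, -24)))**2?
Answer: 222708486400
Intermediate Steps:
(-1357 + (340 + 311)*(733 + F(a, -24)))**2 = (-1357 + (340 + 311)*(733 - 6))**2 = (-1357 + 651*727)**2 = (-1357 + 473277)**2 = 471920**2 = 222708486400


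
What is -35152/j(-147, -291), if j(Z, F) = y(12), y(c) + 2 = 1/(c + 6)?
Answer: 632736/35 ≈ 18078.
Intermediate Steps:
y(c) = -2 + 1/(6 + c) (y(c) = -2 + 1/(c + 6) = -2 + 1/(6 + c))
j(Z, F) = -35/18 (j(Z, F) = (-11 - 2*12)/(6 + 12) = (-11 - 24)/18 = (1/18)*(-35) = -35/18)
-35152/j(-147, -291) = -35152/(-35/18) = -35152*(-18/35) = 632736/35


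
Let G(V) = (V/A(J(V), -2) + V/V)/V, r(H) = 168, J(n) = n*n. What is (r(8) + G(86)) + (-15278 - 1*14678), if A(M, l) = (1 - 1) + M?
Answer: -220311961/7396 ≈ -29788.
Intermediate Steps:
J(n) = n**2
A(M, l) = M (A(M, l) = 0 + M = M)
G(V) = (1 + 1/V)/V (G(V) = (V/(V**2) + V/V)/V = (V/V**2 + 1)/V = (1/V + 1)/V = (1 + 1/V)/V)
(r(8) + G(86)) + (-15278 - 1*14678) = (168 + (1 + 86)/86**2) + (-15278 - 1*14678) = (168 + (1/7396)*87) + (-15278 - 14678) = (168 + 87/7396) - 29956 = 1242615/7396 - 29956 = -220311961/7396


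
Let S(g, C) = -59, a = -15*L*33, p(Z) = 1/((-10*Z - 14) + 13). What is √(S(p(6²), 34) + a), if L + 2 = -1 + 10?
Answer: 2*I*√881 ≈ 59.363*I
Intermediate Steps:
L = 7 (L = -2 + (-1 + 10) = -2 + 9 = 7)
p(Z) = 1/(-1 - 10*Z) (p(Z) = 1/((-14 - 10*Z) + 13) = 1/(-1 - 10*Z))
a = -3465 (a = -15*7*33 = -105*33 = -3465)
√(S(p(6²), 34) + a) = √(-59 - 3465) = √(-3524) = 2*I*√881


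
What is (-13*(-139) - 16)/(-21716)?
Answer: -1791/21716 ≈ -0.082474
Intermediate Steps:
(-13*(-139) - 16)/(-21716) = (1807 - 16)*(-1/21716) = 1791*(-1/21716) = -1791/21716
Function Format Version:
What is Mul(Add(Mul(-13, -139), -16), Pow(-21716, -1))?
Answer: Rational(-1791, 21716) ≈ -0.082474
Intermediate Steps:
Mul(Add(Mul(-13, -139), -16), Pow(-21716, -1)) = Mul(Add(1807, -16), Rational(-1, 21716)) = Mul(1791, Rational(-1, 21716)) = Rational(-1791, 21716)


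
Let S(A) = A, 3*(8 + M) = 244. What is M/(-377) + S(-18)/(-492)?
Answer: -14647/92742 ≈ -0.15793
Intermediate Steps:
M = 220/3 (M = -8 + (1/3)*244 = -8 + 244/3 = 220/3 ≈ 73.333)
M/(-377) + S(-18)/(-492) = (220/3)/(-377) - 18/(-492) = (220/3)*(-1/377) - 18*(-1/492) = -220/1131 + 3/82 = -14647/92742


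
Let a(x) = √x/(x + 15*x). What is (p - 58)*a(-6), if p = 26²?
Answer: -103*I*√6/16 ≈ -15.769*I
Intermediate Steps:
p = 676
a(x) = 1/(16*√x) (a(x) = √x/((16*x)) = (1/(16*x))*√x = 1/(16*√x))
(p - 58)*a(-6) = (676 - 58)*(1/(16*√(-6))) = 618*((-I*√6/6)/16) = 618*(-I*√6/96) = -103*I*√6/16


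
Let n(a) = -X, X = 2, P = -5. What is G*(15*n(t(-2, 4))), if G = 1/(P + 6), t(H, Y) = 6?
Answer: -30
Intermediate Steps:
n(a) = -2 (n(a) = -1*2 = -2)
G = 1 (G = 1/(-5 + 6) = 1/1 = 1)
G*(15*n(t(-2, 4))) = 1*(15*(-2)) = 1*(-30) = -30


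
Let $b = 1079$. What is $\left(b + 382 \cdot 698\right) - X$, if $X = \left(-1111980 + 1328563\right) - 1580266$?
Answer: $1631398$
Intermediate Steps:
$X = -1363683$ ($X = 216583 - 1580266 = -1363683$)
$\left(b + 382 \cdot 698\right) - X = \left(1079 + 382 \cdot 698\right) - -1363683 = \left(1079 + 266636\right) + 1363683 = 267715 + 1363683 = 1631398$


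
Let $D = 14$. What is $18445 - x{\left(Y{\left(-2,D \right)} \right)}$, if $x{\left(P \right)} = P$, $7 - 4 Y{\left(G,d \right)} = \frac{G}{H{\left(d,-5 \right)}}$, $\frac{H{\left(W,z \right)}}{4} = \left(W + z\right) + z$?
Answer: $\frac{590183}{32} \approx 18443.0$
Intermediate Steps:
$H{\left(W,z \right)} = 4 W + 8 z$ ($H{\left(W,z \right)} = 4 \left(\left(W + z\right) + z\right) = 4 \left(W + 2 z\right) = 4 W + 8 z$)
$Y{\left(G,d \right)} = \frac{7}{4} - \frac{G}{4 \left(-40 + 4 d\right)}$ ($Y{\left(G,d \right)} = \frac{7}{4} - \frac{G \frac{1}{4 d + 8 \left(-5\right)}}{4} = \frac{7}{4} - \frac{G \frac{1}{4 d - 40}}{4} = \frac{7}{4} - \frac{G \frac{1}{-40 + 4 d}}{4} = \frac{7}{4} - \frac{G}{4 \left(-40 + 4 d\right)}$)
$18445 - x{\left(Y{\left(-2,D \right)} \right)} = 18445 - \frac{-280 - -2 + 28 \cdot 14}{16 \left(-10 + 14\right)} = 18445 - \frac{-280 + 2 + 392}{16 \cdot 4} = 18445 - \frac{1}{16} \cdot \frac{1}{4} \cdot 114 = 18445 - \frac{57}{32} = \frac{590183}{32}$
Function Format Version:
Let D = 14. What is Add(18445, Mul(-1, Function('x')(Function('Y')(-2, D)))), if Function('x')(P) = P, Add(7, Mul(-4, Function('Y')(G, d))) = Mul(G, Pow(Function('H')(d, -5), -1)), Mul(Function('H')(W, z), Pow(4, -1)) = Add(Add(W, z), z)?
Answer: Rational(590183, 32) ≈ 18443.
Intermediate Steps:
Function('H')(W, z) = Add(Mul(4, W), Mul(8, z)) (Function('H')(W, z) = Mul(4, Add(Add(W, z), z)) = Mul(4, Add(W, Mul(2, z))) = Add(Mul(4, W), Mul(8, z)))
Function('Y')(G, d) = Add(Rational(7, 4), Mul(Rational(-1, 4), G, Pow(Add(-40, Mul(4, d)), -1))) (Function('Y')(G, d) = Add(Rational(7, 4), Mul(Rational(-1, 4), Mul(G, Pow(Add(Mul(4, d), Mul(8, -5)), -1)))) = Add(Rational(7, 4), Mul(Rational(-1, 4), Mul(G, Pow(Add(Mul(4, d), -40), -1)))) = Add(Rational(7, 4), Mul(Rational(-1, 4), Mul(G, Pow(Add(-40, Mul(4, d)), -1)))) = Add(Rational(7, 4), Mul(Rational(-1, 4), G, Pow(Add(-40, Mul(4, d)), -1))))
Add(18445, Mul(-1, Function('x')(Function('Y')(-2, D)))) = Add(18445, Mul(-1, Mul(Rational(1, 16), Pow(Add(-10, 14), -1), Add(-280, Mul(-1, -2), Mul(28, 14))))) = Add(18445, Mul(-1, Mul(Rational(1, 16), Pow(4, -1), Add(-280, 2, 392)))) = Add(18445, Mul(-1, Mul(Rational(1, 16), Rational(1, 4), 114))) = Add(18445, Mul(-1, Rational(57, 32))) = Add(18445, Rational(-57, 32)) = Rational(590183, 32)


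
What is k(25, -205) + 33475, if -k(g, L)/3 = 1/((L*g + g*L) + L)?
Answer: 116660376/3485 ≈ 33475.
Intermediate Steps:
k(g, L) = -3/(L + 2*L*g) (k(g, L) = -3/((L*g + g*L) + L) = -3/((L*g + L*g) + L) = -3/(2*L*g + L) = -3/(L + 2*L*g))
k(25, -205) + 33475 = -3/(-205*(1 + 2*25)) + 33475 = -3*(-1/205)/(1 + 50) + 33475 = -3*(-1/205)/51 + 33475 = -3*(-1/205)*1/51 + 33475 = 1/3485 + 33475 = 116660376/3485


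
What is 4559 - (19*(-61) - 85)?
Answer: 5803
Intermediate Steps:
4559 - (19*(-61) - 85) = 4559 - (-1159 - 85) = 4559 - 1*(-1244) = 4559 + 1244 = 5803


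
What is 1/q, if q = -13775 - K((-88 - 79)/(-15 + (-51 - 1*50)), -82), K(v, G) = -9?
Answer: -1/13766 ≈ -7.2643e-5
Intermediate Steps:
q = -13766 (q = -13775 - 1*(-9) = -13775 + 9 = -13766)
1/q = 1/(-13766) = -1/13766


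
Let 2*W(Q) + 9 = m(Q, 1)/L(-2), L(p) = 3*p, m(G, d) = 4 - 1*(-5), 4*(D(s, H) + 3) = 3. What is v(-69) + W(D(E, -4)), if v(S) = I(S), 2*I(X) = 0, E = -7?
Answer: -21/4 ≈ -5.2500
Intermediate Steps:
D(s, H) = -9/4 (D(s, H) = -3 + (1/4)*3 = -3 + 3/4 = -9/4)
I(X) = 0 (I(X) = (1/2)*0 = 0)
m(G, d) = 9 (m(G, d) = 4 + 5 = 9)
v(S) = 0
W(Q) = -21/4 (W(Q) = -9/2 + (9/((3*(-2))))/2 = -9/2 + (9/(-6))/2 = -9/2 + (9*(-1/6))/2 = -9/2 + (1/2)*(-3/2) = -9/2 - 3/4 = -21/4)
v(-69) + W(D(E, -4)) = 0 - 21/4 = -21/4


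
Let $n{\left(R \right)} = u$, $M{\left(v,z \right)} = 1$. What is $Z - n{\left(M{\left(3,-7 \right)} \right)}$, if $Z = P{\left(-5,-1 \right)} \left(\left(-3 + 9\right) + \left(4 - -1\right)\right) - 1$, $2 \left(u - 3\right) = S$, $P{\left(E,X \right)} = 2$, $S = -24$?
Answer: $30$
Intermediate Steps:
$u = -9$ ($u = 3 + \frac{1}{2} \left(-24\right) = 3 - 12 = -9$)
$n{\left(R \right)} = -9$
$Z = 21$ ($Z = 2 \left(\left(-3 + 9\right) + \left(4 - -1\right)\right) - 1 = 2 \left(6 + \left(4 + 1\right)\right) - 1 = 2 \left(6 + 5\right) - 1 = 2 \cdot 11 - 1 = 22 - 1 = 21$)
$Z - n{\left(M{\left(3,-7 \right)} \right)} = 21 - -9 = 21 + 9 = 30$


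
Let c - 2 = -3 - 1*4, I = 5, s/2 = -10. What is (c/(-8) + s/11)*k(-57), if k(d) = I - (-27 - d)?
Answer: 2625/88 ≈ 29.830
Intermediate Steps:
s = -20 (s = 2*(-10) = -20)
c = -5 (c = 2 + (-3 - 1*4) = 2 + (-3 - 4) = 2 - 7 = -5)
k(d) = 32 + d (k(d) = 5 - (-27 - d) = 5 + (27 + d) = 32 + d)
(c/(-8) + s/11)*k(-57) = (-5/(-8) - 20/11)*(32 - 57) = (-5*(-⅛) - 20*1/11)*(-25) = (5/8 - 20/11)*(-25) = -105/88*(-25) = 2625/88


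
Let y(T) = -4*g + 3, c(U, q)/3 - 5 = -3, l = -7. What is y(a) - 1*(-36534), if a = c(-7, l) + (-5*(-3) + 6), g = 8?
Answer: 36505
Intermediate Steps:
c(U, q) = 6 (c(U, q) = 15 + 3*(-3) = 15 - 9 = 6)
a = 27 (a = 6 + (-5*(-3) + 6) = 6 + (15 + 6) = 6 + 21 = 27)
y(T) = -29 (y(T) = -4*8 + 3 = -32 + 3 = -29)
y(a) - 1*(-36534) = -29 - 1*(-36534) = -29 + 36534 = 36505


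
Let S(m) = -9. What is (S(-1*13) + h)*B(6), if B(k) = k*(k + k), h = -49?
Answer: -4176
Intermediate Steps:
B(k) = 2*k² (B(k) = k*(2*k) = 2*k²)
(S(-1*13) + h)*B(6) = (-9 - 49)*(2*6²) = -116*36 = -58*72 = -4176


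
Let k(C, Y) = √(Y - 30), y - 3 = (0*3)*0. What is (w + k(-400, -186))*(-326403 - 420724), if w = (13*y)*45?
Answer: -1311207885 - 4482762*I*√6 ≈ -1.3112e+9 - 1.098e+7*I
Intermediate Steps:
y = 3 (y = 3 + (0*3)*0 = 3 + 0*0 = 3 + 0 = 3)
k(C, Y) = √(-30 + Y)
w = 1755 (w = (13*3)*45 = 39*45 = 1755)
(w + k(-400, -186))*(-326403 - 420724) = (1755 + √(-30 - 186))*(-326403 - 420724) = (1755 + √(-216))*(-747127) = (1755 + 6*I*√6)*(-747127) = -1311207885 - 4482762*I*√6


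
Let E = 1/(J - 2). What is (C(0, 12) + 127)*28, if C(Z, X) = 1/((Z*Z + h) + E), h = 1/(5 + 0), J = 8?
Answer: 39956/11 ≈ 3632.4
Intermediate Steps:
h = 1/5 ≈ 0.20000
E = 1/6 (E = 1/(8 - 2) = 1/6 ≈ 0.16667)
C(Z, X) = 1/(11/30 + Z**2) (C(Z, X) = 1/((Z*Z + 1/5) + 1/6) = 1/((Z**2 + 1/5) + 1/6) = 1/((1/5 + Z**2) + 1/6) = 1/(11/30 + Z**2))
(C(0, 12) + 127)*28 = (30/(11 + 30*0**2) + 127)*28 = (30/(11 + 30*0) + 127)*28 = (30/(11 + 0) + 127)*28 = (30/11 + 127)*28 = (1427/11)*28 = 39956/11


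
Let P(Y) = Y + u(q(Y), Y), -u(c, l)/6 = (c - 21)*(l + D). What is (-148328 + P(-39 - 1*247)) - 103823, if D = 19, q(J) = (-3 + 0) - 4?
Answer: -297293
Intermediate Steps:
q(J) = -7 (q(J) = -3 - 4 = -7)
u(c, l) = -6*(-21 + c)*(19 + l) (u(c, l) = -6*(c - 21)*(l + 19) = -6*(-21 + c)*(19 + l))
P(Y) = 3192 + 169*Y (P(Y) = Y + (2394 - 114*(-7) + 126*Y - 6*(-7)*Y) = Y + (2394 + 798 + 126*Y + 42*Y) = Y + (3192 + 168*Y) = 3192 + 169*Y)
(-148328 + P(-39 - 1*247)) - 103823 = (-148328 + (3192 + 169*(-39 - 1*247))) - 103823 = (-148328 + (3192 + 169*(-39 - 247))) - 103823 = (-148328 + (3192 + 169*(-286))) - 103823 = (-148328 + (3192 - 48334)) - 103823 = (-148328 - 45142) - 103823 = -193470 - 103823 = -297293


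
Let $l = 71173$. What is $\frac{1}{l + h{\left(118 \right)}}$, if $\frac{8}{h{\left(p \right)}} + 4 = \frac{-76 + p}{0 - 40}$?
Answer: $\frac{101}{7188313} \approx 1.4051 \cdot 10^{-5}$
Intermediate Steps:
$h{\left(p \right)} = \frac{8}{- \frac{21}{10} - \frac{p}{40}}$ ($h{\left(p \right)} = \frac{8}{-4 + \frac{-76 + p}{0 - 40}} = \frac{8}{-4 + \frac{-76 + p}{-40}} = \frac{8}{-4 + \left(-76 + p\right) \left(- \frac{1}{40}\right)} = \frac{8}{-4 - \left(- \frac{19}{10} + \frac{p}{40}\right)} = \frac{8}{- \frac{21}{10} - \frac{p}{40}}$)
$\frac{1}{l + h{\left(118 \right)}} = \frac{1}{71173 - \frac{320}{84 + 118}} = \frac{1}{71173 - \frac{320}{202}} = \frac{1}{71173 - \frac{160}{101}} = \frac{1}{\frac{7188313}{101}} = \frac{101}{7188313}$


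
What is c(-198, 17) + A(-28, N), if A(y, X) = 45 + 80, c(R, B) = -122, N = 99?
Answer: 3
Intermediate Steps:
A(y, X) = 125
c(-198, 17) + A(-28, N) = -122 + 125 = 3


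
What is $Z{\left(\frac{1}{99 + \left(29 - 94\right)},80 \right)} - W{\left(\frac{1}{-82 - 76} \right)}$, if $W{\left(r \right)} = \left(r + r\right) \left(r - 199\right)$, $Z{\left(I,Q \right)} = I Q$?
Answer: $- \frac{35251}{212194} \approx -0.16613$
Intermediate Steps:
$W{\left(r \right)} = 2 r \left(-199 + r\right)$
$Z{\left(\frac{1}{99 + \left(29 - 94\right)},80 \right)} - W{\left(\frac{1}{-82 - 76} \right)} = \frac{1}{99 + \left(29 - 94\right)} 80 - \frac{2 \left(-199 + \frac{1}{-82 - 76}\right)}{-82 - 76} = \frac{1}{99 - 65} \cdot 80 - \frac{2 \left(-199 + \frac{1}{-158}\right)}{-158} = \frac{1}{34} \cdot 80 - 2 \left(- \frac{1}{158}\right) \left(-199 - \frac{1}{158}\right) = \frac{1}{34} \cdot 80 - 2 \left(- \frac{1}{158}\right) \left(- \frac{31443}{158}\right) = \frac{40}{17} - \frac{31443}{12482} = - \frac{35251}{212194}$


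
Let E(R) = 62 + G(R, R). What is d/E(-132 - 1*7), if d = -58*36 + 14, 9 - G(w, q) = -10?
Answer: -2074/81 ≈ -25.605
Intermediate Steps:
G(w, q) = 19 (G(w, q) = 9 - 1*(-10) = 9 + 10 = 19)
d = -2074 (d = -2088 + 14 = -2074)
E(R) = 81 (E(R) = 62 + 19 = 81)
d/E(-132 - 1*7) = -2074/81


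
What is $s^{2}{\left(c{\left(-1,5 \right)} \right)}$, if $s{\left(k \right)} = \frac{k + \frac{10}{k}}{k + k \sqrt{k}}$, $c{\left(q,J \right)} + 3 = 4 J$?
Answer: $\frac{804609}{10690688} - \frac{89401 \sqrt{17}}{10690688} \approx 0.040783$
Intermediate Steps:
$c{\left(q,J \right)} = -3 + 4 J$
$s{\left(k \right)} = \frac{k + \frac{10}{k}}{k + k^{\frac{3}{2}}}$
$s^{2}{\left(c{\left(-1,5 \right)} \right)} = \left(\frac{10 + \left(-3 + 4 \cdot 5\right)^{2}}{\left(-3 + 4 \cdot 5\right)^{2} + \left(-3 + 4 \cdot 5\right)^{\frac{5}{2}}}\right)^{2} = \left(\frac{10 + \left(-3 + 20\right)^{2}}{\left(-3 + 20\right)^{2} + \left(-3 + 20\right)^{\frac{5}{2}}}\right)^{2} = \left(\frac{10 + 17^{2}}{17^{2} + 17^{\frac{5}{2}}}\right)^{2} = \left(\frac{10 + 289}{289 + 289 \sqrt{17}}\right)^{2} = \left(\frac{1}{289 + 289 \sqrt{17}} \cdot 299\right)^{2} = \left(\frac{299}{289 + 289 \sqrt{17}}\right)^{2} = \frac{89401}{\left(289 + 289 \sqrt{17}\right)^{2}}$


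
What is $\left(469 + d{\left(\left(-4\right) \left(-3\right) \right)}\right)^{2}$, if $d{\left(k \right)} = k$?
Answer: $231361$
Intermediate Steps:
$\left(469 + d{\left(\left(-4\right) \left(-3\right) \right)}\right)^{2} = \left(469 - -12\right)^{2} = \left(469 + 12\right)^{2} = 481^{2} = 231361$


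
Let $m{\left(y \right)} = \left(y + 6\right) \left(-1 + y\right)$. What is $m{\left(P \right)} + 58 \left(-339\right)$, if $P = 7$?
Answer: $-19584$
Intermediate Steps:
$m{\left(y \right)} = \left(-1 + y\right) \left(6 + y\right)$ ($m{\left(y \right)} = \left(6 + y\right) \left(-1 + y\right) = \left(-1 + y\right) \left(6 + y\right)$)
$m{\left(P \right)} + 58 \left(-339\right) = \left(-6 + 7^{2} + 5 \cdot 7\right) + 58 \left(-339\right) = \left(-6 + 49 + 35\right) - 19662 = 78 - 19662 = -19584$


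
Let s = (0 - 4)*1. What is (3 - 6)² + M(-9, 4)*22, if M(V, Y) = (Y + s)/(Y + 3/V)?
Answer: 9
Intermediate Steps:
s = -4 (s = -4*1 = -4)
M(V, Y) = (-4 + Y)/(Y + 3/V) (M(V, Y) = (Y - 4)/(Y + 3/V) = (-4 + Y)/(Y + 3/V))
(3 - 6)² + M(-9, 4)*22 = (3 - 6)² - 9*(-4 + 4)/(3 - 9*4)*22 = (-3)² - 9*0/(3 - 36)*22 = 9 - 9*0/(-33)*22 = 9 - 9*(-1/33)*0*22 = 9 + 0*22 = 9 + 0 = 9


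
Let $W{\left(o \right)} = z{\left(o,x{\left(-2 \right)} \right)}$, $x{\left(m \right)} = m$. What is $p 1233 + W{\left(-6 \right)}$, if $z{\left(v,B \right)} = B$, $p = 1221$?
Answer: $1505491$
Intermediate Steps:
$W{\left(o \right)} = -2$
$p 1233 + W{\left(-6 \right)} = 1221 \cdot 1233 - 2 = 1505493 - 2 = 1505491$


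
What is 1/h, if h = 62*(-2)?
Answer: -1/124 ≈ -0.0080645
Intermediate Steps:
h = -124
1/h = 1/(-124) = -1/124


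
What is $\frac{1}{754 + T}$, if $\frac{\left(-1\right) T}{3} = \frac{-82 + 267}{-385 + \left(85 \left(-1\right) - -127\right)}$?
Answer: $\frac{343}{259177} \approx 0.0013234$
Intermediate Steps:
$T = \frac{555}{343}$ ($T = - 3 \frac{-82 + 267}{-385 + \left(85 \left(-1\right) - -127\right)} = - 3 \frac{185}{-385 + \left(-85 + 127\right)} = - 3 \frac{185}{-385 + 42} = - 3 \frac{185}{-343} = - 3 \cdot 185 \left(- \frac{1}{343}\right) = \left(-3\right) \left(- \frac{185}{343}\right) = \frac{555}{343} \approx 1.6181$)
$\frac{1}{754 + T} = \frac{1}{754 + \frac{555}{343}} = \frac{1}{\frac{259177}{343}} = \frac{343}{259177}$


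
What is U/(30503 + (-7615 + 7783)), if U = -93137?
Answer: -93137/30671 ≈ -3.0366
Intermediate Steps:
U/(30503 + (-7615 + 7783)) = -93137/(30503 + (-7615 + 7783)) = -93137/(30503 + 168) = -93137/30671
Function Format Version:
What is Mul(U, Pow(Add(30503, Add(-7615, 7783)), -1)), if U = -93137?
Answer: Rational(-93137, 30671) ≈ -3.0366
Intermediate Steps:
Mul(U, Pow(Add(30503, Add(-7615, 7783)), -1)) = Mul(-93137, Pow(Add(30503, Add(-7615, 7783)), -1)) = Mul(-93137, Pow(Add(30503, 168), -1)) = Mul(-93137, Pow(30671, -1)) = Mul(-93137, Rational(1, 30671)) = Rational(-93137, 30671)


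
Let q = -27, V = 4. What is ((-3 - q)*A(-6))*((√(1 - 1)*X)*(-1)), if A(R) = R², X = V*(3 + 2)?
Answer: 0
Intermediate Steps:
X = 20 (X = 4*(3 + 2) = 4*5 = 20)
((-3 - q)*A(-6))*((√(1 - 1)*X)*(-1)) = ((-3 - 1*(-27))*(-6)²)*((√(1 - 1)*20)*(-1)) = ((-3 + 27)*36)*((√0*20)*(-1)) = (24*36)*((0*20)*(-1)) = 864*(0*(-1)) = 864*0 = 0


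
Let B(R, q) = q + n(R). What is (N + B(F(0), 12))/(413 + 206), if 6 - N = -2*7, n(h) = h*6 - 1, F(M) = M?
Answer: 31/619 ≈ 0.050081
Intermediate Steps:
n(h) = -1 + 6*h (n(h) = 6*h - 1 = -1 + 6*h)
B(R, q) = -1 + q + 6*R (B(R, q) = q + (-1 + 6*R) = -1 + q + 6*R)
N = 20 (N = 6 - (-2)*7 = 6 - 1*(-14) = 6 + 14 = 20)
(N + B(F(0), 12))/(413 + 206) = (20 + (-1 + 12 + 6*0))/(413 + 206) = (20 + (-1 + 12 + 0))/619 = (20 + 11)*(1/619) = 31*(1/619) = 31/619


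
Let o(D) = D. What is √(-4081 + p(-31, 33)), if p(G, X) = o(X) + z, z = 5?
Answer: I*√4043 ≈ 63.585*I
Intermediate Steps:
p(G, X) = 5 + X (p(G, X) = X + 5 = 5 + X)
√(-4081 + p(-31, 33)) = √(-4081 + (5 + 33)) = √(-4081 + 38) = √(-4043) = I*√4043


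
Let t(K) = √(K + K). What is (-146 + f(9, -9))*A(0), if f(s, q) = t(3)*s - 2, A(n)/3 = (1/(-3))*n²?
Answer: 0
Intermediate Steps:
t(K) = √2*√K (t(K) = √(2*K) = √2*√K)
A(n) = -n² (A(n) = 3*((1/(-3))*n²) = 3*((1*(-⅓))*n²) = 3*(-n²/3) = -n²)
f(s, q) = -2 + s*√6 (f(s, q) = (√2*√3)*s - 2 = √6*s - 2 = s*√6 - 2 = -2 + s*√6)
(-146 + f(9, -9))*A(0) = (-146 + (-2 + 9*√6))*(-1*0²) = (-148 + 9*√6)*(-1*0) = (-148 + 9*√6)*0 = 0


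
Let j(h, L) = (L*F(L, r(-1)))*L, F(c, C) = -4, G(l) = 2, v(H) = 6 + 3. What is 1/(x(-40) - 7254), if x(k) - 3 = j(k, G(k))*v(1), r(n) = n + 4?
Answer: -1/7395 ≈ -0.00013523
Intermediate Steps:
v(H) = 9
r(n) = 4 + n
j(h, L) = -4*L**2 (j(h, L) = (L*(-4))*L = (-4*L)*L = -4*L**2)
x(k) = -141 (x(k) = 3 - 4*2**2*9 = 3 - 4*4*9 = 3 - 16*9 = 3 - 144 = -141)
1/(x(-40) - 7254) = 1/(-141 - 7254) = 1/(-7395) = -1/7395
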